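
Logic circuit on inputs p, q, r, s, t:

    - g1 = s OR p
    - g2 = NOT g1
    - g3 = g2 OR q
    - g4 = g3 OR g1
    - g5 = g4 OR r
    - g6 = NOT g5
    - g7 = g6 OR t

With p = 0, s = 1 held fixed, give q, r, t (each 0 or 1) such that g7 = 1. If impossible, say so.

q=0 r=1 t=1

Check with p = 0, s = 1 and q=0, r=1, t=1:
g1 = s OR p = 1 OR 0 = 1
g2 = NOT g1 = NOT 1 = 0
g3 = g2 OR q = 0 OR 0 = 0
g4 = g3 OR g1 = 0 OR 1 = 1
g5 = g4 OR r = 1 OR 1 = 1
g6 = NOT g5 = NOT 1 = 0
g7 = g6 OR t = 0 OR 1 = 1
So g7 = 1.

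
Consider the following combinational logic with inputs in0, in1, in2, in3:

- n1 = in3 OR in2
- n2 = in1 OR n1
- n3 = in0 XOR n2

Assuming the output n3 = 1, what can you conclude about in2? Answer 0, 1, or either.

either

Both values of in2 occur among assignments with n3 = 1:
  in2=0: in0=0, in1=0, in2=0, in3=1
  in2=1: in0=0, in1=0, in2=1, in3=0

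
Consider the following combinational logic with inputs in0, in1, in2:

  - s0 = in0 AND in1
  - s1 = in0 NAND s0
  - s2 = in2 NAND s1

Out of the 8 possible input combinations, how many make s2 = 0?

3

s2 = in2 NAND s1 must be 0, so both in2 = 1 and s1 = 1.
s1 = in0 NAND s0 must be 1, so at least one of in0, s0 is 0.
Satisfying assignments:
  in0=0, in1=0, in2=1
  in0=0, in1=1, in2=1
  in0=1, in1=0, in2=1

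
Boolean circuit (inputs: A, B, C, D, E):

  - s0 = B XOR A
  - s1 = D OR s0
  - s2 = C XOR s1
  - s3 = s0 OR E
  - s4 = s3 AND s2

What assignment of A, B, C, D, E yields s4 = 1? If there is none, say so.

A=1, B=1, C=1, D=0, E=1

s4 = s3 AND s2 must be 1, so both s3 = 1 and s2 = 1.
s3 = s0 OR E must be 1, so at least one of s0, E is 1.
s2 = C XOR s1 must be 1, so C and s1 differ.
Check with A=1, B=1, C=1, D=0, E=1:
s0 = B XOR A = 1 XOR 1 = 0
s1 = D OR s0 = 0 OR 0 = 0
s2 = C XOR s1 = 1 XOR 0 = 1
s3 = s0 OR E = 0 OR 1 = 1
s4 = s3 AND s2 = 1 AND 1 = 1
So s4 = 1 as required.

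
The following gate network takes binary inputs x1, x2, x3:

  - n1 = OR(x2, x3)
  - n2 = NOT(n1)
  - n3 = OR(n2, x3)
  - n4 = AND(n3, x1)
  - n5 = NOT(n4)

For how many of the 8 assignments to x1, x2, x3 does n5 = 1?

5

n5 = NOT(n4) must be 1, so n4 = 0.
Satisfying assignments:
  x1=0, x2=0, x3=0
  x1=0, x2=0, x3=1
  x1=0, x2=1, x3=0
  x1=0, x2=1, x3=1
  x1=1, x2=1, x3=0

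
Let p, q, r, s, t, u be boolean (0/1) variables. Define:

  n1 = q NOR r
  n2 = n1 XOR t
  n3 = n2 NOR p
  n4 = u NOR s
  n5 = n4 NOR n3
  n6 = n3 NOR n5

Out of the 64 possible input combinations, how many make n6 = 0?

52

n6 = n3 NOR n5 must be 0, so at least one of n3, n5 is 1.
Enumerating the 64 input combinations, 52 give n6 = 0 and 12 give n6 = 1.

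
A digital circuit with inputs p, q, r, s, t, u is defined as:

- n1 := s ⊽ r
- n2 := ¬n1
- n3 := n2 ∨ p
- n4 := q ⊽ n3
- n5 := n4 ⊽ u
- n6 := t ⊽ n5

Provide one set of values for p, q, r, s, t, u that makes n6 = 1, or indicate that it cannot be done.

n6 = t ⊽ n5 must be 1, so both t = 0 and n5 = 0.
n5 = n4 ⊽ u must be 0, so at least one of n4, u is 1.
Check with p=0 q=1 r=0 s=0 t=0 u=1:
n1 = s ⊽ r = 0 ⊽ 0 = 1
n2 = ¬n1 = ¬1 = 0
n3 = n2 ∨ p = 0 ∨ 0 = 0
n4 = q ⊽ n3 = 1 ⊽ 0 = 0
n5 = n4 ⊽ u = 0 ⊽ 1 = 0
n6 = t ⊽ n5 = 0 ⊽ 0 = 1
So n6 = 1 as required.

p=0 q=1 r=0 s=0 t=0 u=1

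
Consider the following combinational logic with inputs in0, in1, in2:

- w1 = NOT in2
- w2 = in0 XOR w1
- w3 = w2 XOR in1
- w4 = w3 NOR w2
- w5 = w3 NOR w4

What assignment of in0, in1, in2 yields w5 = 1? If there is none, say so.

in0=0, in1=1, in2=0

Check with in0=0, in1=1, in2=0:
w1 = NOT in2 = NOT 0 = 1
w2 = in0 XOR w1 = 0 XOR 1 = 1
w3 = w2 XOR in1 = 1 XOR 1 = 0
w4 = w3 NOR w2 = 0 NOR 1 = 0
w5 = w3 NOR w4 = 0 NOR 0 = 1
So w5 = 1 as required.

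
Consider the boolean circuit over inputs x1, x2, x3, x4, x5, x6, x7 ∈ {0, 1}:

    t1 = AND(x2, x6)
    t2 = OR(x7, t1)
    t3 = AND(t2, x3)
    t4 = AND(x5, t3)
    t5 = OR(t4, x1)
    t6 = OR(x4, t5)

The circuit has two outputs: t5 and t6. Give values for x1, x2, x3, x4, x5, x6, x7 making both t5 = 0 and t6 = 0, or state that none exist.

Check with x1=0 x2=1 x3=0 x4=0 x5=1 x6=1 x7=1:
t1 = AND(x2, x6) = AND(1, 1) = 1
t2 = OR(x7, t1) = OR(1, 1) = 1
t3 = AND(t2, x3) = AND(1, 0) = 0
t4 = AND(x5, t3) = AND(1, 0) = 0
t5 = OR(t4, x1) = OR(0, 0) = 0
t6 = OR(x4, t5) = OR(0, 0) = 0
So t5 = 0 and t6 = 0.

x1=0 x2=1 x3=0 x4=0 x5=1 x6=1 x7=1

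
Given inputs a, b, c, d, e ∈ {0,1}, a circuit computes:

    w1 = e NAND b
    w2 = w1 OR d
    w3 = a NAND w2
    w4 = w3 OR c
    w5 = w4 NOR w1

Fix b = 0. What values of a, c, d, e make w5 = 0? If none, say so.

Check with b = 0 and a=0, c=0, d=1, e=1:
w1 = e NAND b = 1 NAND 0 = 1
w2 = w1 OR d = 1 OR 1 = 1
w3 = a NAND w2 = 0 NAND 1 = 1
w4 = w3 OR c = 1 OR 0 = 1
w5 = w4 NOR w1 = 1 NOR 1 = 0
So w5 = 0.

a=0, c=0, d=1, e=1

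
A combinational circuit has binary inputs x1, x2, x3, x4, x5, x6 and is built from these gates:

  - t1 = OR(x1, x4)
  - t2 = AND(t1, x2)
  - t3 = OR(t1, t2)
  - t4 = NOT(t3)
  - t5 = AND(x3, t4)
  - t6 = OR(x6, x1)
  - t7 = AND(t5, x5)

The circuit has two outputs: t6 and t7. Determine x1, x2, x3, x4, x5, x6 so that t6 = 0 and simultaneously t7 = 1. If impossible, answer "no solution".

x1=0, x2=1, x3=1, x4=0, x5=1, x6=0

Check with x1=0, x2=1, x3=1, x4=0, x5=1, x6=0:
t1 = OR(x1, x4) = OR(0, 0) = 0
t2 = AND(t1, x2) = AND(0, 1) = 0
t3 = OR(t1, t2) = OR(0, 0) = 0
t4 = NOT(t3) = NOT 0 = 1
t5 = AND(x3, t4) = AND(1, 1) = 1
t6 = OR(x6, x1) = OR(0, 0) = 0
t7 = AND(t5, x5) = AND(1, 1) = 1
So t6 = 0 and t7 = 1.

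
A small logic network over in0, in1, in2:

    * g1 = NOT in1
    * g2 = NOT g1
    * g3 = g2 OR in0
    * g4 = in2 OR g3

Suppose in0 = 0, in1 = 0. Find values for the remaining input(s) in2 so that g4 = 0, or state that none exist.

Check with in0 = 0, in1 = 0 and in2=0:
g1 = NOT in1 = NOT 0 = 1
g2 = NOT g1 = NOT 1 = 0
g3 = g2 OR in0 = 0 OR 0 = 0
g4 = in2 OR g3 = 0 OR 0 = 0
So g4 = 0.

in2=0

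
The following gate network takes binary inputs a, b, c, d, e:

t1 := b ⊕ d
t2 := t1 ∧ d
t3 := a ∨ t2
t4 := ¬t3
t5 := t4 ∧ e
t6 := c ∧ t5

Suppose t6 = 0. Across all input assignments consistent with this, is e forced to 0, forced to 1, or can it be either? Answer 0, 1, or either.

Both values of e occur among assignments with t6 = 0:
  e=0: a=0, b=0, c=0, d=0, e=0
  e=1: a=0, b=0, c=0, d=0, e=1

either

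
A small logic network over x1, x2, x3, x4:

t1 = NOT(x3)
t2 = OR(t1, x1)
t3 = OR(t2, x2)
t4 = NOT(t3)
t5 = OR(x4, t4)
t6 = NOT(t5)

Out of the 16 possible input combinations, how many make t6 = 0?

9

t6 = NOT(t5) must be 0, so t5 = 1.
t5 = OR(x4, t4) must be 1, so at least one of x4, t4 is 1.
Enumerating the 16 input combinations, 9 give t6 = 0 and 7 give t6 = 1.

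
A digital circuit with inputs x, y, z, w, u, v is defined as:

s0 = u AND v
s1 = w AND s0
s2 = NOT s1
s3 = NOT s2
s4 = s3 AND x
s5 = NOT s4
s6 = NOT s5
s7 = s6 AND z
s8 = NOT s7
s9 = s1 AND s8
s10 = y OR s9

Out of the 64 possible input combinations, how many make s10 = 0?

29

s10 = y OR s9 must be 0, so both y = 0 and s9 = 0.
s9 = s1 AND s8 must be 0, so at least one of s1, s8 is 0.
Enumerating the 64 input combinations, 29 give s10 = 0 and 35 give s10 = 1.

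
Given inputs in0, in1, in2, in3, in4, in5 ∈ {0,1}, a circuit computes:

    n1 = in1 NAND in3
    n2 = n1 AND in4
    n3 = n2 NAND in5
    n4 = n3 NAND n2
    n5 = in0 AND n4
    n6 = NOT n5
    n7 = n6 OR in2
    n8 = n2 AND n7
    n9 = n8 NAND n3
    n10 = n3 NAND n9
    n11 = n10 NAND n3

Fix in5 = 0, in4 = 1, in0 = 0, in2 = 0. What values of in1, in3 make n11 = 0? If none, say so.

in1=0, in3=0

Check with in5 = 0, in4 = 1, in0 = 0, in2 = 0 and in1=0, in3=0:
n1 = in1 NAND in3 = 0 NAND 0 = 1
n2 = n1 AND in4 = 1 AND 1 = 1
n3 = n2 NAND in5 = 1 NAND 0 = 1
n4 = n3 NAND n2 = 1 NAND 1 = 0
n5 = in0 AND n4 = 0 AND 0 = 0
n6 = NOT n5 = NOT 0 = 1
n7 = n6 OR in2 = 1 OR 0 = 1
n8 = n2 AND n7 = 1 AND 1 = 1
n9 = n8 NAND n3 = 1 NAND 1 = 0
n10 = n3 NAND n9 = 1 NAND 0 = 1
n11 = n10 NAND n3 = 1 NAND 1 = 0
So n11 = 0.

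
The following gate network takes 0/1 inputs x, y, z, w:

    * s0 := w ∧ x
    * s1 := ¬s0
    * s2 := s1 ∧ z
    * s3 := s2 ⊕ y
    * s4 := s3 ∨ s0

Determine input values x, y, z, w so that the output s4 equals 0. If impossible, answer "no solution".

x=1, y=1, z=1, w=0

s4 = s3 ∨ s0 must be 0, so both s3 = 0 and s0 = 0.
Check with x=1, y=1, z=1, w=0:
s0 = w ∧ x = 0 ∧ 1 = 0
s1 = ¬s0 = ¬0 = 1
s2 = s1 ∧ z = 1 ∧ 1 = 1
s3 = s2 ⊕ y = 1 ⊕ 1 = 0
s4 = s3 ∨ s0 = 0 ∨ 0 = 0
So s4 = 0 as required.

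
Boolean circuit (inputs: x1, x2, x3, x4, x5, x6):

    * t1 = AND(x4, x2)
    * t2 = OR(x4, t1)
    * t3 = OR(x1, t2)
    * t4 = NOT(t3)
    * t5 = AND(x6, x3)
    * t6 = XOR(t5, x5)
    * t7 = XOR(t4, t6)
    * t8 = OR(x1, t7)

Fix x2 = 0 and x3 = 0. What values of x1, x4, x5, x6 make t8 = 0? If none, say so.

x1=0 x4=1 x5=0 x6=0

t8 = OR(x1, t7) must be 0, so both x1 = 0 and t7 = 0.
t7 = XOR(t4, t6) must be 0, so t4 and t6 are equal.
Check with x2 = 0 and x3 = 0 and x1=0, x4=1, x5=0, x6=0:
t1 = AND(x4, x2) = AND(1, 0) = 0
t2 = OR(x4, t1) = OR(1, 0) = 1
t3 = OR(x1, t2) = OR(0, 1) = 1
t4 = NOT(t3) = NOT 1 = 0
t5 = AND(x6, x3) = AND(0, 0) = 0
t6 = XOR(t5, x5) = XOR(0, 0) = 0
t7 = XOR(t4, t6) = XOR(0, 0) = 0
t8 = OR(x1, t7) = OR(0, 0) = 0
So t8 = 0.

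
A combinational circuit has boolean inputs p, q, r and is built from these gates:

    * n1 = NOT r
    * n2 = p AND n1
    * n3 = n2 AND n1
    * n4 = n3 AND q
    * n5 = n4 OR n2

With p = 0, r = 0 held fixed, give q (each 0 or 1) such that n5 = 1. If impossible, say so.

With p = 0, r = 0 fixed, none of the 2 settings of q give n5 = 1.
For example, with q=0:
n1 = NOT r = NOT 0 = 1
n2 = p AND n1 = 0 AND 1 = 0
n3 = n2 AND n1 = 0 AND 1 = 0
n4 = n3 AND q = 0 AND 0 = 0
n5 = n4 OR n2 = 0 OR 0 = 0
giving n5 = 0 ≠ 1.

no solution exists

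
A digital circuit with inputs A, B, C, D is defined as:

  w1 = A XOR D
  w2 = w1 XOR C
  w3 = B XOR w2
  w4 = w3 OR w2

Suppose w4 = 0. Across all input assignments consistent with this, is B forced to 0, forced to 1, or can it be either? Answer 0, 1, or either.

0

w4 = w3 OR w2 must be 0, so both w3 = 0 and w2 = 0.
Every assignment with w4 = 0 has B = 0; there are 4 such assignment(s).
  A=0, B=0, C=0, D=0
  A=0, B=0, C=1, D=1
  A=1, B=0, C=0, D=1
  A=1, B=0, C=1, D=0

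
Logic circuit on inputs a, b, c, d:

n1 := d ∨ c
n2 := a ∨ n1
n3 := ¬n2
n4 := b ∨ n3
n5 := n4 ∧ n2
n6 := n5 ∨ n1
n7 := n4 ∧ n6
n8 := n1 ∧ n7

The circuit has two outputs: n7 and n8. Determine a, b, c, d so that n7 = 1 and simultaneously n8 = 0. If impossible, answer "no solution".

a=1 b=1 c=0 d=0

Check with a=1 b=1 c=0 d=0:
n1 = d ∨ c = 0 ∨ 0 = 0
n2 = a ∨ n1 = 1 ∨ 0 = 1
n3 = ¬n2 = ¬1 = 0
n4 = b ∨ n3 = 1 ∨ 0 = 1
n5 = n4 ∧ n2 = 1 ∧ 1 = 1
n6 = n5 ∨ n1 = 1 ∨ 0 = 1
n7 = n4 ∧ n6 = 1 ∧ 1 = 1
n8 = n1 ∧ n7 = 0 ∧ 1 = 0
So n7 = 1 and n8 = 0.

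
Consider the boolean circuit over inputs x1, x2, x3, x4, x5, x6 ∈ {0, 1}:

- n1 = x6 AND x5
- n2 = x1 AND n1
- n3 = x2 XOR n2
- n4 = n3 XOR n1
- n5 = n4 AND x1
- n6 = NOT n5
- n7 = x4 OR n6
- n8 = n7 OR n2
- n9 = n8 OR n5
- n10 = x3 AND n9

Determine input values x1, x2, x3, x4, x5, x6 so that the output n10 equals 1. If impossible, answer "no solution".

n10 = x3 AND n9 must be 1, so both x3 = 1 and n9 = 1.
n9 = n8 OR n5 must be 1, so at least one of n8, n5 is 1.
Check with x1=1 x2=1 x3=1 x4=1 x5=0 x6=1:
n1 = x6 AND x5 = 1 AND 0 = 0
n2 = x1 AND n1 = 1 AND 0 = 0
n3 = x2 XOR n2 = 1 XOR 0 = 1
n4 = n3 XOR n1 = 1 XOR 0 = 1
n5 = n4 AND x1 = 1 AND 1 = 1
n6 = NOT n5 = NOT 1 = 0
n7 = x4 OR n6 = 1 OR 0 = 1
n8 = n7 OR n2 = 1 OR 0 = 1
n9 = n8 OR n5 = 1 OR 1 = 1
n10 = x3 AND n9 = 1 AND 1 = 1
So n10 = 1 as required.

x1=1 x2=1 x3=1 x4=1 x5=0 x6=1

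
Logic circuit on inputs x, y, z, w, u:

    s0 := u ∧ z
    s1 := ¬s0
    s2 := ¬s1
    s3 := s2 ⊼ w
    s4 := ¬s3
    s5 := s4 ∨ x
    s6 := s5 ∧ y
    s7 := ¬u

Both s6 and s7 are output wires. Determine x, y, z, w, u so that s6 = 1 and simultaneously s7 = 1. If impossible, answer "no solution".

x=1 y=1 z=1 w=0 u=0

Check with x=1 y=1 z=1 w=0 u=0:
s0 = u ∧ z = 0 ∧ 1 = 0
s1 = ¬s0 = ¬0 = 1
s2 = ¬s1 = ¬1 = 0
s3 = s2 ⊼ w = 0 ⊼ 0 = 1
s4 = ¬s3 = ¬1 = 0
s5 = s4 ∨ x = 0 ∨ 1 = 1
s6 = s5 ∧ y = 1 ∧ 1 = 1
s7 = ¬u = ¬0 = 1
So s6 = 1 and s7 = 1.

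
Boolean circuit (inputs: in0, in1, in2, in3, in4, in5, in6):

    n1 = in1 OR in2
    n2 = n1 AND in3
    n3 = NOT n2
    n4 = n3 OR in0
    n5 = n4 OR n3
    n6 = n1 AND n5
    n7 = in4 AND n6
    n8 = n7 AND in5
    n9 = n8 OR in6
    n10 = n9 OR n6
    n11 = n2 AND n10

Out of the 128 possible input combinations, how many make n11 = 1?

n11 = n2 AND n10 must be 1, so both n2 = 1 and n10 = 1.
Enumerating the 128 input combinations, 36 give n11 = 1 and 92 give n11 = 0.

36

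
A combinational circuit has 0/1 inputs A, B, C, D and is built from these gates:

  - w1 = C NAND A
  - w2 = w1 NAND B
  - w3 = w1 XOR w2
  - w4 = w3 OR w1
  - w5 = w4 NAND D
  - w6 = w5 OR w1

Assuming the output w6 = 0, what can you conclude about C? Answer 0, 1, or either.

1

w6 = w5 OR w1 must be 0, so both w5 = 0 and w1 = 0.
w5 = w4 NAND D must be 0, so both w4 = 1 and D = 1.
w1 = C NAND A must be 0, so both C = 1 and A = 1.
Every assignment with w6 = 0 has C = 1; there are 2 such assignment(s).
  A=1, B=0, C=1, D=1
  A=1, B=1, C=1, D=1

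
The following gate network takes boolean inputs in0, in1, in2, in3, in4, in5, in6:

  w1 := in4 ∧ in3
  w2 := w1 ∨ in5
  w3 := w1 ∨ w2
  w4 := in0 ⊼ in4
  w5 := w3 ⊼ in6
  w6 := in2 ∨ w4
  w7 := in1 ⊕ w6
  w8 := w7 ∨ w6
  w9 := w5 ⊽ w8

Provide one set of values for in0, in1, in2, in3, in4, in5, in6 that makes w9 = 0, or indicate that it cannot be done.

Check with in0=1, in1=1, in2=0, in3=1, in4=0, in5=1, in6=0:
w1 = in4 ∧ in3 = 0 ∧ 1 = 0
w2 = w1 ∨ in5 = 0 ∨ 1 = 1
w3 = w1 ∨ w2 = 0 ∨ 1 = 1
w4 = in0 ⊼ in4 = 1 ⊼ 0 = 1
w5 = w3 ⊼ in6 = 1 ⊼ 0 = 1
w6 = in2 ∨ w4 = 0 ∨ 1 = 1
w7 = in1 ⊕ w6 = 1 ⊕ 1 = 0
w8 = w7 ∨ w6 = 0 ∨ 1 = 1
w9 = w5 ⊽ w8 = 1 ⊽ 1 = 0
So w9 = 0 as required.

in0=1, in1=1, in2=0, in3=1, in4=0, in5=1, in6=0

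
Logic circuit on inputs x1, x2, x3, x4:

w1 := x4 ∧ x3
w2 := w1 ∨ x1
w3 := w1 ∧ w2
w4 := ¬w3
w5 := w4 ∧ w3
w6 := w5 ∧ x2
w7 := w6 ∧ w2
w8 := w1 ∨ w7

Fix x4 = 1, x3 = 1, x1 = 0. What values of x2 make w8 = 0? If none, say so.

no solution exists

With x4 = 1, x3 = 1, x1 = 0 fixed, none of the 2 settings of x2 give w8 = 0.
For example, with x2=0:
w1 = x4 ∧ x3 = 1 ∧ 1 = 1
w2 = w1 ∨ x1 = 1 ∨ 0 = 1
w3 = w1 ∧ w2 = 1 ∧ 1 = 1
w4 = ¬w3 = ¬1 = 0
w5 = w4 ∧ w3 = 0 ∧ 1 = 0
w6 = w5 ∧ x2 = 0 ∧ 0 = 0
w7 = w6 ∧ w2 = 0 ∧ 1 = 0
w8 = w1 ∨ w7 = 1 ∨ 0 = 1
giving w8 = 1 ≠ 0.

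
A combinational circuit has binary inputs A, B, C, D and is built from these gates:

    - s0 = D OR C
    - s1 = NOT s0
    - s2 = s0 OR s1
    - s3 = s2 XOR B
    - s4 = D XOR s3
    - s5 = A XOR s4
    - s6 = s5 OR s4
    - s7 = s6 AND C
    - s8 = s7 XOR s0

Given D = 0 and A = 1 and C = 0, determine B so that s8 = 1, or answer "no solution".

With D = 0 and A = 1 and C = 0 fixed, none of the 2 settings of B give s8 = 1.
For example, with B=0:
s0 = D OR C = 0 OR 0 = 0
s1 = NOT s0 = NOT 0 = 1
s2 = s0 OR s1 = 0 OR 1 = 1
s3 = s2 XOR B = 1 XOR 0 = 1
s4 = D XOR s3 = 0 XOR 1 = 1
s5 = A XOR s4 = 1 XOR 1 = 0
s6 = s5 OR s4 = 0 OR 1 = 1
s7 = s6 AND C = 1 AND 0 = 0
s8 = s7 XOR s0 = 0 XOR 0 = 0
giving s8 = 0 ≠ 1.

no solution exists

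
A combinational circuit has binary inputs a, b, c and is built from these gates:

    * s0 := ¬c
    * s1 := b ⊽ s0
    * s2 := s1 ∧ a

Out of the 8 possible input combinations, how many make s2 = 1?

1

s2 = s1 ∧ a must be 1, so both s1 = 1 and a = 1.
s1 = b ⊽ s0 must be 1, so both b = 0 and s0 = 0.
Enumerating the 8 input combinations, 1 give s2 = 1 and 7 give s2 = 0.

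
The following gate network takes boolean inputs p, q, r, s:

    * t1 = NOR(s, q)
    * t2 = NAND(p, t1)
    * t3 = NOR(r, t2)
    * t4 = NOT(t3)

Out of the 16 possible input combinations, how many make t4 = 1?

15

t4 = NOT(t3) must be 1, so t3 = 0.
t3 = NOR(r, t2) must be 0, so at least one of r, t2 is 1.
Enumerating the 16 input combinations, 15 give t4 = 1 and 1 give t4 = 0.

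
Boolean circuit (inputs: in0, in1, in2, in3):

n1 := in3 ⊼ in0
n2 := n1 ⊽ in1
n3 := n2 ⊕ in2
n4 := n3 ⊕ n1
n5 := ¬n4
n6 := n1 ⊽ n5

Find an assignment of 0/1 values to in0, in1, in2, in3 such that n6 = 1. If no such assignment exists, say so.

in0=1, in1=0, in2=0, in3=1

Check with in0=1, in1=0, in2=0, in3=1:
n1 = in3 ⊼ in0 = 1 ⊼ 1 = 0
n2 = n1 ⊽ in1 = 0 ⊽ 0 = 1
n3 = n2 ⊕ in2 = 1 ⊕ 0 = 1
n4 = n3 ⊕ n1 = 1 ⊕ 0 = 1
n5 = ¬n4 = ¬1 = 0
n6 = n1 ⊽ n5 = 0 ⊽ 0 = 1
So n6 = 1 as required.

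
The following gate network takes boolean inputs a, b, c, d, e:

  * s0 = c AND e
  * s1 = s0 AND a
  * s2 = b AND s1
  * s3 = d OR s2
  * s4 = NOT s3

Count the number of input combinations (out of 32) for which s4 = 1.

15

s4 = NOT s3 must be 1, so s3 = 0.
Enumerating the 32 input combinations, 15 give s4 = 1 and 17 give s4 = 0.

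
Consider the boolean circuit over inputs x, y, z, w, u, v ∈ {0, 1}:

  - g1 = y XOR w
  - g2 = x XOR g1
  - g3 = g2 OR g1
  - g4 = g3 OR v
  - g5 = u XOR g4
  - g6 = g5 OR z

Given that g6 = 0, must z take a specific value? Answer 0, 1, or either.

0

g6 = g5 OR z must be 0, so both g5 = 0 and z = 0.
Every assignment with g6 = 0 has z = 0; there are 16 such assignment(s).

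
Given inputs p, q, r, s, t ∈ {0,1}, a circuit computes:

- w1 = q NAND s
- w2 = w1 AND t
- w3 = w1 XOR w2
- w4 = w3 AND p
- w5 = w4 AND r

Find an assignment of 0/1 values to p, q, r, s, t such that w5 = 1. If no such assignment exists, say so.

p=1 q=0 r=1 s=1 t=0

w5 = w4 AND r must be 1, so both w4 = 1 and r = 1.
Check with p=1 q=0 r=1 s=1 t=0:
w1 = q NAND s = 0 NAND 1 = 1
w2 = w1 AND t = 1 AND 0 = 0
w3 = w1 XOR w2 = 1 XOR 0 = 1
w4 = w3 AND p = 1 AND 1 = 1
w5 = w4 AND r = 1 AND 1 = 1
So w5 = 1 as required.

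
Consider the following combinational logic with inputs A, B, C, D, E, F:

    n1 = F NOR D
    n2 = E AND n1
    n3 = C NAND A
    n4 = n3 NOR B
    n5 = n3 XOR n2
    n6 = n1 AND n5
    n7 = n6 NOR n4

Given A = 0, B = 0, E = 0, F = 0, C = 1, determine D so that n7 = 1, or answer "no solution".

Check with A = 0, B = 0, E = 0, F = 0, C = 1 and D=1:
n1 = F NOR D = 0 NOR 1 = 0
n2 = E AND n1 = 0 AND 0 = 0
n3 = C NAND A = 1 NAND 0 = 1
n4 = n3 NOR B = 1 NOR 0 = 0
n5 = n3 XOR n2 = 1 XOR 0 = 1
n6 = n1 AND n5 = 0 AND 1 = 0
n7 = n6 NOR n4 = 0 NOR 0 = 1
So n7 = 1.

D=1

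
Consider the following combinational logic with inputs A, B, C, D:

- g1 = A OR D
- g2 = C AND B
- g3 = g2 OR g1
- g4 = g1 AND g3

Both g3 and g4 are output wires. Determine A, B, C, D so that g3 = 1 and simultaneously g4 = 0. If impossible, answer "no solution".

A=0, B=1, C=1, D=0

Check with A=0, B=1, C=1, D=0:
g1 = A OR D = 0 OR 0 = 0
g2 = C AND B = 1 AND 1 = 1
g3 = g2 OR g1 = 1 OR 0 = 1
g4 = g1 AND g3 = 0 AND 1 = 0
So g3 = 1 and g4 = 0.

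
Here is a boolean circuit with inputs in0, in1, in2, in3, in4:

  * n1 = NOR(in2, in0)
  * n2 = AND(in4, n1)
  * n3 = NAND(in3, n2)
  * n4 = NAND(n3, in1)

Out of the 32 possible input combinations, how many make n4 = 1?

17

n4 = NAND(n3, in1) must be 1, so at least one of n3, in1 is 0.
Enumerating the 32 input combinations, 17 give n4 = 1 and 15 give n4 = 0.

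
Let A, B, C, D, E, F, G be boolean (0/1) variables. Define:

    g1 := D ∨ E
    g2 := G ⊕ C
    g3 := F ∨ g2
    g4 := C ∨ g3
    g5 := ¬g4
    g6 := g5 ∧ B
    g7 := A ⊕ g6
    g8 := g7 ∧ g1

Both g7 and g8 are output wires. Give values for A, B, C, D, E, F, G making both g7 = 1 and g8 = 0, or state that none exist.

Check with A=1, B=1, C=0, D=0, E=0, F=1, G=0:
g1 = D ∨ E = 0 ∨ 0 = 0
g2 = G ⊕ C = 0 ⊕ 0 = 0
g3 = F ∨ g2 = 1 ∨ 0 = 1
g4 = C ∨ g3 = 0 ∨ 1 = 1
g5 = ¬g4 = ¬1 = 0
g6 = g5 ∧ B = 0 ∧ 1 = 0
g7 = A ⊕ g6 = 1 ⊕ 0 = 1
g8 = g7 ∧ g1 = 1 ∧ 0 = 0
So g7 = 1 and g8 = 0.

A=1, B=1, C=0, D=0, E=0, F=1, G=0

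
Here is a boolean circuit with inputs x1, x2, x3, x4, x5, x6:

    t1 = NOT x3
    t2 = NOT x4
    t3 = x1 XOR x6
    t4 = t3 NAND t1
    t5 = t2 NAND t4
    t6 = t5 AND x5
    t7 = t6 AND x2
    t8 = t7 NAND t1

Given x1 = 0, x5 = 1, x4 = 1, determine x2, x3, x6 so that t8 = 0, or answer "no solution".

t8 = t7 NAND t1 must be 0, so both t7 = 1 and t1 = 1.
Check with x1 = 0, x5 = 1, x4 = 1 and x2=1, x3=0, x6=1:
t1 = NOT x3 = NOT 0 = 1
t2 = NOT x4 = NOT 1 = 0
t3 = x1 XOR x6 = 0 XOR 1 = 1
t4 = t3 NAND t1 = 1 NAND 1 = 0
t5 = t2 NAND t4 = 0 NAND 0 = 1
t6 = t5 AND x5 = 1 AND 1 = 1
t7 = t6 AND x2 = 1 AND 1 = 1
t8 = t7 NAND t1 = 1 NAND 1 = 0
So t8 = 0.

x2=1, x3=0, x6=1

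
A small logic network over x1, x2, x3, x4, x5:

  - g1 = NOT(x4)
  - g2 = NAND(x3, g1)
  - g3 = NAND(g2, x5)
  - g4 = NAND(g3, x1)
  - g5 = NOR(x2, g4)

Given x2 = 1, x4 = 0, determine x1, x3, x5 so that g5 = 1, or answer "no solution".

no solution exists

With x2 = 1, x4 = 0 fixed, none of the 8 settings of x1, x3, x5 give g5 = 1.
For example, with x1=1, x3=0, x5=1:
g1 = NOT(x4) = NOT 0 = 1
g2 = NAND(x3, g1) = NAND(0, 1) = 1
g3 = NAND(g2, x5) = NAND(1, 1) = 0
g4 = NAND(g3, x1) = NAND(0, 1) = 1
g5 = NOR(x2, g4) = NOR(1, 1) = 0
giving g5 = 0 ≠ 1.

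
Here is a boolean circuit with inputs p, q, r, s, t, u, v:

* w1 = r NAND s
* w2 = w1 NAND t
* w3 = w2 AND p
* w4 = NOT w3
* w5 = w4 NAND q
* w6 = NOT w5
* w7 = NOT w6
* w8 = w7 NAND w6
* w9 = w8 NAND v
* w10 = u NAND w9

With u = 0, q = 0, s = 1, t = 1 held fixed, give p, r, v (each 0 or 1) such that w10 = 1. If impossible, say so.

p=1 r=0 v=1

w10 = u NAND w9 must be 1, so at least one of u, w9 is 0.
Check with u = 0, q = 0, s = 1, t = 1 and p=1, r=0, v=1:
w1 = r NAND s = 0 NAND 1 = 1
w2 = w1 NAND t = 1 NAND 1 = 0
w3 = w2 AND p = 0 AND 1 = 0
w4 = NOT w3 = NOT 0 = 1
w5 = w4 NAND q = 1 NAND 0 = 1
w6 = NOT w5 = NOT 1 = 0
w7 = NOT w6 = NOT 0 = 1
w8 = w7 NAND w6 = 1 NAND 0 = 1
w9 = w8 NAND v = 1 NAND 1 = 0
w10 = u NAND w9 = 0 NAND 0 = 1
So w10 = 1.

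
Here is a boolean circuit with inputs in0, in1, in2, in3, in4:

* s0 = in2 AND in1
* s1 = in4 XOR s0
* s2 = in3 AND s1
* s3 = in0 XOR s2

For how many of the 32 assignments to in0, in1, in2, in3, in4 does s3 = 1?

16

s3 = in0 XOR s2 must be 1, so in0 and s2 differ.
Enumerating the 32 input combinations, 16 give s3 = 1 and 16 give s3 = 0.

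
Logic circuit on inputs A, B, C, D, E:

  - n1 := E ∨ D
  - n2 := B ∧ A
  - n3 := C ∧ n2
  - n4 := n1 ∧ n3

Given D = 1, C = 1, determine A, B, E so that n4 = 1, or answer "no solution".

n4 = n1 ∧ n3 must be 1, so both n1 = 1 and n3 = 1.
n1 = E ∨ D must be 1, so at least one of E, D is 1.
Check with D = 1, C = 1 and A=1, B=1, E=1:
n1 = E ∨ D = 1 ∨ 1 = 1
n2 = B ∧ A = 1 ∧ 1 = 1
n3 = C ∧ n2 = 1 ∧ 1 = 1
n4 = n1 ∧ n3 = 1 ∧ 1 = 1
So n4 = 1.

A=1, B=1, E=1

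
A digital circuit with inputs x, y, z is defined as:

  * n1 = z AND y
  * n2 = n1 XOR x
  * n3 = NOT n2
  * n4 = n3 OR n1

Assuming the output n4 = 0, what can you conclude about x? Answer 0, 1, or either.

1

n4 = n3 OR n1 must be 0, so both n3 = 0 and n1 = 0.
n3 = NOT n2 must be 0, so n2 = 1.
n1 = z AND y must be 0, so at least one of z, y is 0.
Every assignment with n4 = 0 has x = 1; there are 3 such assignment(s).
  x=1, y=0, z=0
  x=1, y=0, z=1
  x=1, y=1, z=0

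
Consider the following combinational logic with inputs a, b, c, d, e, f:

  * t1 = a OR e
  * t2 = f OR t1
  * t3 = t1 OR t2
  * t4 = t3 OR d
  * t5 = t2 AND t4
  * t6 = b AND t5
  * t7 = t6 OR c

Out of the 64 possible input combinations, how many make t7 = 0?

18

t7 = t6 OR c must be 0, so both t6 = 0 and c = 0.
Enumerating the 64 input combinations, 18 give t7 = 0 and 46 give t7 = 1.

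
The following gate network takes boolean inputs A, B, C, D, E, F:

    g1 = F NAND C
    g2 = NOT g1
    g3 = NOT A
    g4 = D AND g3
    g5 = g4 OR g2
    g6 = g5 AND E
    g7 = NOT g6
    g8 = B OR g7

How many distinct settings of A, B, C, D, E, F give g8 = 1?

57

g8 = B OR g7 must be 1, so at least one of B, g7 is 1.
Enumerating the 64 input combinations, 57 give g8 = 1 and 7 give g8 = 0.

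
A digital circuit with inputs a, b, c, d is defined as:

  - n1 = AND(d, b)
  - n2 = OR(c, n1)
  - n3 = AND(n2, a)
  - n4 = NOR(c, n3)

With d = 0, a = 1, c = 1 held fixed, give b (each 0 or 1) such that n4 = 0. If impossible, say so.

n4 = NOR(c, n3) must be 0, so at least one of c, n3 is 1.
Check with d = 0, a = 1, c = 1 and b=0:
n1 = AND(d, b) = AND(0, 0) = 0
n2 = OR(c, n1) = OR(1, 0) = 1
n3 = AND(n2, a) = AND(1, 1) = 1
n4 = NOR(c, n3) = NOR(1, 1) = 0
So n4 = 0.

b=0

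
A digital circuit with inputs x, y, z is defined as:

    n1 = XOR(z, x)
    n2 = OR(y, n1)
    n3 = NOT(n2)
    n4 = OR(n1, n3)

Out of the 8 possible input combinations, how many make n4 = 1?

6

n4 = OR(n1, n3) must be 1, so at least one of n1, n3 is 1.
Satisfying assignments:
  x=0, y=0, z=0
  x=0, y=0, z=1
  x=0, y=1, z=1
  x=1, y=0, z=0
  x=1, y=0, z=1
  x=1, y=1, z=0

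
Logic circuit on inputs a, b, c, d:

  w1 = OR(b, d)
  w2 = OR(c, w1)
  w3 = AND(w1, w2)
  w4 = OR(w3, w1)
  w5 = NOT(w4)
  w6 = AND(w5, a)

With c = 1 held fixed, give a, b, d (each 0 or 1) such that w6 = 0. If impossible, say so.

w6 = AND(w5, a) must be 0, so at least one of w5, a is 0.
Check with c = 1 and a=0, b=1, d=0:
w1 = OR(b, d) = OR(1, 0) = 1
w2 = OR(c, w1) = OR(1, 1) = 1
w3 = AND(w1, w2) = AND(1, 1) = 1
w4 = OR(w3, w1) = OR(1, 1) = 1
w5 = NOT(w4) = NOT 1 = 0
w6 = AND(w5, a) = AND(0, 0) = 0
So w6 = 0.

a=0, b=1, d=0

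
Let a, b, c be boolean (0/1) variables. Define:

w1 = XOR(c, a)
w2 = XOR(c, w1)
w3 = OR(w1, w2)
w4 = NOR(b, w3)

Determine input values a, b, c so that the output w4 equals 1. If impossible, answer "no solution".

a=0 b=0 c=0

w4 = NOR(b, w3) must be 1, so both b = 0 and w3 = 0.
w3 = OR(w1, w2) must be 0, so both w1 = 0 and w2 = 0.
Check with a=0 b=0 c=0:
w1 = XOR(c, a) = XOR(0, 0) = 0
w2 = XOR(c, w1) = XOR(0, 0) = 0
w3 = OR(w1, w2) = OR(0, 0) = 0
w4 = NOR(b, w3) = NOR(0, 0) = 1
So w4 = 1 as required.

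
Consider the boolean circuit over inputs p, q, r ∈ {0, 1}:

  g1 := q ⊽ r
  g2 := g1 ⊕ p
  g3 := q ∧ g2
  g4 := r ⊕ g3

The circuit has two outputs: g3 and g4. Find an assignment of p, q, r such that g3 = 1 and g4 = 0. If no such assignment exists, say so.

p=1, q=1, r=1

Check with p=1, q=1, r=1:
g1 = q ⊽ r = 1 ⊽ 1 = 0
g2 = g1 ⊕ p = 0 ⊕ 1 = 1
g3 = q ∧ g2 = 1 ∧ 1 = 1
g4 = r ⊕ g3 = 1 ⊕ 1 = 0
So g3 = 1 and g4 = 0.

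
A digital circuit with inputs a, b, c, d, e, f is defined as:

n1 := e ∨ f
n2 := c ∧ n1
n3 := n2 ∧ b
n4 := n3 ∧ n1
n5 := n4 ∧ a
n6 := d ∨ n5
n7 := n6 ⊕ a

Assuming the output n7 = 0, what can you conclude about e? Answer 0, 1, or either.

either

Both values of e occur among assignments with n7 = 0:
  e=0: a=0, b=0, c=0, d=0, e=0, f=0
  e=1: a=0, b=0, c=0, d=0, e=1, f=0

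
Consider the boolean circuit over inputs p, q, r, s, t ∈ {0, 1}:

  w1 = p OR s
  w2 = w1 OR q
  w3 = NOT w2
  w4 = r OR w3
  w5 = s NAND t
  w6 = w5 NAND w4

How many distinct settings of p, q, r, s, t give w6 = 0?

14

w6 = w5 NAND w4 must be 0, so both w5 = 1 and w4 = 1.
w5 = s NAND t must be 1, so at least one of s, t is 0.
Enumerating the 32 input combinations, 14 give w6 = 0 and 18 give w6 = 1.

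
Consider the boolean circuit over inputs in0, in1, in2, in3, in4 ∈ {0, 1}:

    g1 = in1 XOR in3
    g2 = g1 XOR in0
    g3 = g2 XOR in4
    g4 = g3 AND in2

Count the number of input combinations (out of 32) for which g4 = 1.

g4 = g3 AND in2 must be 1, so both g3 = 1 and in2 = 1.
Enumerating the 32 input combinations, 8 give g4 = 1 and 24 give g4 = 0.

8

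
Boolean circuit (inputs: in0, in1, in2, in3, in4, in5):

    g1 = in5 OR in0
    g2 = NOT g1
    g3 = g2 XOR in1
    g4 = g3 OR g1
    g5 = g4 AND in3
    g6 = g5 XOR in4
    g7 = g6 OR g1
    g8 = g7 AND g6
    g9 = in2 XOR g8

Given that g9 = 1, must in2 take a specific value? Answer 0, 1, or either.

either

Both values of in2 occur among assignments with g9 = 1:
  in2=0: in0=0, in1=0, in2=0, in3=0, in4=1, in5=0
  in2=1: in0=0, in1=0, in2=1, in3=0, in4=0, in5=0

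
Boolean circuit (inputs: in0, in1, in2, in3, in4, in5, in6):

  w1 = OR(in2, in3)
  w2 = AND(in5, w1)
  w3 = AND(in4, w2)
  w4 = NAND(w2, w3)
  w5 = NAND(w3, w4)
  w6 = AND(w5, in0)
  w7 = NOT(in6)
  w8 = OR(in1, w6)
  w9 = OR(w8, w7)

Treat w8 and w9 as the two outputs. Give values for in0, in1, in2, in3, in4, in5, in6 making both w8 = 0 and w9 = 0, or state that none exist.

Check with in0=0, in1=0, in2=0, in3=0, in4=1, in5=0, in6=1:
w1 = OR(in2, in3) = OR(0, 0) = 0
w2 = AND(in5, w1) = AND(0, 0) = 0
w3 = AND(in4, w2) = AND(1, 0) = 0
w4 = NAND(w2, w3) = NAND(0, 0) = 1
w5 = NAND(w3, w4) = NAND(0, 1) = 1
w6 = AND(w5, in0) = AND(1, 0) = 0
w7 = NOT(in6) = NOT 1 = 0
w8 = OR(in1, w6) = OR(0, 0) = 0
w9 = OR(w8, w7) = OR(0, 0) = 0
So w8 = 0 and w9 = 0.

in0=0, in1=0, in2=0, in3=0, in4=1, in5=0, in6=1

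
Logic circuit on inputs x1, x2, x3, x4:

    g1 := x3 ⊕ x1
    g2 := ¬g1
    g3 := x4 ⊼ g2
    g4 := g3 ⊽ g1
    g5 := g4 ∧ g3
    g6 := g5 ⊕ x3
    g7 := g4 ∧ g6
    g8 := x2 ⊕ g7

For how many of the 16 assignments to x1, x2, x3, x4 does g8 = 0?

g8 = x2 ⊕ g7 must be 0, so x2 and g7 are equal.
Enumerating the 16 input combinations, 8 give g8 = 0 and 8 give g8 = 1.

8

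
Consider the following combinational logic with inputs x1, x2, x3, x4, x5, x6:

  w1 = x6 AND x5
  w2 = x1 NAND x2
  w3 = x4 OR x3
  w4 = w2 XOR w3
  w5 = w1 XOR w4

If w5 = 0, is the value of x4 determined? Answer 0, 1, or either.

Both values of x4 occur among assignments with w5 = 0:
  x4=0: x1=0, x2=0, x3=0, x4=0, x5=1, x6=1
  x4=1: x1=0, x2=0, x3=0, x4=1, x5=0, x6=0

either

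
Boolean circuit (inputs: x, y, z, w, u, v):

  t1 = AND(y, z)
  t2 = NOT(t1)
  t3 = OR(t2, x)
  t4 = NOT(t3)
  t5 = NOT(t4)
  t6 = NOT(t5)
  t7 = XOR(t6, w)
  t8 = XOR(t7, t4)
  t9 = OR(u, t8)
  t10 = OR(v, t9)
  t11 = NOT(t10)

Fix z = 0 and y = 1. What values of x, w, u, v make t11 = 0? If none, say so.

Check with z = 0 and y = 1 and x=0, w=1, u=0, v=1:
t1 = AND(y, z) = AND(1, 0) = 0
t2 = NOT(t1) = NOT 0 = 1
t3 = OR(t2, x) = OR(1, 0) = 1
t4 = NOT(t3) = NOT 1 = 0
t5 = NOT(t4) = NOT 0 = 1
t6 = NOT(t5) = NOT 1 = 0
t7 = XOR(t6, w) = XOR(0, 1) = 1
t8 = XOR(t7, t4) = XOR(1, 0) = 1
t9 = OR(u, t8) = OR(0, 1) = 1
t10 = OR(v, t9) = OR(1, 1) = 1
t11 = NOT(t10) = NOT 1 = 0
So t11 = 0.

x=0, w=1, u=0, v=1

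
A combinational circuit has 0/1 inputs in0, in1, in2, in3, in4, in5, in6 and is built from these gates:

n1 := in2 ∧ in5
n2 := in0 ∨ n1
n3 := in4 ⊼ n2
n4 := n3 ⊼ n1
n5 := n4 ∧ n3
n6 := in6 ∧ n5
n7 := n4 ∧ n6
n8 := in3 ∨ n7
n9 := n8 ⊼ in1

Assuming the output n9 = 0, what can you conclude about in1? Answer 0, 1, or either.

n9 = n8 ⊼ in1 must be 0, so both n8 = 1 and in1 = 1.
n8 = in3 ∨ n7 must be 1, so at least one of in3, n7 is 1.
Every assignment with n9 = 0 has in1 = 1; there are 41 such assignment(s).

1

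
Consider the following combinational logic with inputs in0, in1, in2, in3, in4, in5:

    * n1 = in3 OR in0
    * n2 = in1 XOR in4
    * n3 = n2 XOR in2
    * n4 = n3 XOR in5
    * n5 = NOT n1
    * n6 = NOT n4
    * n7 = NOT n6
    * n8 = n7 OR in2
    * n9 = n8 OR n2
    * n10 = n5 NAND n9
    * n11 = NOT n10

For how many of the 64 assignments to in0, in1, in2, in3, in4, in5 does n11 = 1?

n11 = NOT n10 must be 1, so n10 = 0.
n10 = n5 NAND n9 must be 0, so both n5 = 1 and n9 = 1.
Enumerating the 64 input combinations, 14 give n11 = 1 and 50 give n11 = 0.

14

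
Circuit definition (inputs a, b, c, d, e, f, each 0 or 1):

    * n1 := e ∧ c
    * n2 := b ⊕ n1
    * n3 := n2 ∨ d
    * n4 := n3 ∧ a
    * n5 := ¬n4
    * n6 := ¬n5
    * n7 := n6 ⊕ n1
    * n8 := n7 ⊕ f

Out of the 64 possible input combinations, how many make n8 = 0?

32

n8 = n7 ⊕ f must be 0, so n7 and f are equal.
Enumerating the 64 input combinations, 32 give n8 = 0 and 32 give n8 = 1.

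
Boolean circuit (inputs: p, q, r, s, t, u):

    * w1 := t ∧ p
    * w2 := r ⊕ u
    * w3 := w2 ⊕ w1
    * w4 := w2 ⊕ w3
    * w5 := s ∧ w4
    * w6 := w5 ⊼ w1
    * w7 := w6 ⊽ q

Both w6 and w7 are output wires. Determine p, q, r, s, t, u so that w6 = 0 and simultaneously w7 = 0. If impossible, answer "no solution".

Check with p=1, q=1, r=0, s=1, t=1, u=0:
w1 = t ∧ p = 1 ∧ 1 = 1
w2 = r ⊕ u = 0 ⊕ 0 = 0
w3 = w2 ⊕ w1 = 0 ⊕ 1 = 1
w4 = w2 ⊕ w3 = 0 ⊕ 1 = 1
w5 = s ∧ w4 = 1 ∧ 1 = 1
w6 = w5 ⊼ w1 = 1 ⊼ 1 = 0
w7 = w6 ⊽ q = 0 ⊽ 1 = 0
So w6 = 0 and w7 = 0.

p=1, q=1, r=0, s=1, t=1, u=0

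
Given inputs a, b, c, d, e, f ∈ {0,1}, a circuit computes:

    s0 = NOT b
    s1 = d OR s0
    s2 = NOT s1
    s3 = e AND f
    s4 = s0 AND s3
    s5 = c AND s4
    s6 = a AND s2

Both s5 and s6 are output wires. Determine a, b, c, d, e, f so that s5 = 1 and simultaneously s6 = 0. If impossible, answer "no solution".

a=1, b=0, c=1, d=0, e=1, f=1

Check with a=1, b=0, c=1, d=0, e=1, f=1:
s0 = NOT b = NOT 0 = 1
s1 = d OR s0 = 0 OR 1 = 1
s2 = NOT s1 = NOT 1 = 0
s3 = e AND f = 1 AND 1 = 1
s4 = s0 AND s3 = 1 AND 1 = 1
s5 = c AND s4 = 1 AND 1 = 1
s6 = a AND s2 = 1 AND 0 = 0
So s5 = 1 and s6 = 0.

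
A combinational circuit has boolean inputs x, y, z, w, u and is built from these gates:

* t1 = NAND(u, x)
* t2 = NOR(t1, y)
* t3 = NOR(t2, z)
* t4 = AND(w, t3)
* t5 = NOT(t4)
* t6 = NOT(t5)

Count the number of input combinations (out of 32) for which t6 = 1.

t6 = NOT(t5) must be 1, so t5 = 0.
t5 = NOT(t4) must be 0, so t4 = 1.
Enumerating the 32 input combinations, 7 give t6 = 1 and 25 give t6 = 0.

7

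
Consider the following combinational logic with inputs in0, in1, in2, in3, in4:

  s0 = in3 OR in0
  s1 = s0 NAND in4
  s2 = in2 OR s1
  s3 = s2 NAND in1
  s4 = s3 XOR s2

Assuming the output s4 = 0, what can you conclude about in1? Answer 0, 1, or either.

0

s4 = s3 XOR s2 must be 0, so s3 and s2 are equal.
Every assignment with s4 = 0 has in1 = 0; there are 13 such assignment(s).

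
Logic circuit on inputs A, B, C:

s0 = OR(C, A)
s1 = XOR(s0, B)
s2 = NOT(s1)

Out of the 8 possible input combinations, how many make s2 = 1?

4

s2 = NOT(s1) must be 1, so s1 = 0.
s1 = XOR(s0, B) must be 0, so s0 and B are equal.
Satisfying assignments:
  A=0, B=0, C=0
  A=0, B=1, C=1
  A=1, B=1, C=0
  A=1, B=1, C=1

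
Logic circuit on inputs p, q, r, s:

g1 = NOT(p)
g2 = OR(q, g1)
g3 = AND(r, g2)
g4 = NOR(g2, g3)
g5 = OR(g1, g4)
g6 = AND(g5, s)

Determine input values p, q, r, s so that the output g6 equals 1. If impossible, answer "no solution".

Check with p=0, q=0, r=0, s=1:
g1 = NOT(p) = NOT 0 = 1
g2 = OR(q, g1) = OR(0, 1) = 1
g3 = AND(r, g2) = AND(0, 1) = 0
g4 = NOR(g2, g3) = NOR(1, 0) = 0
g5 = OR(g1, g4) = OR(1, 0) = 1
g6 = AND(g5, s) = AND(1, 1) = 1
So g6 = 1 as required.

p=0, q=0, r=0, s=1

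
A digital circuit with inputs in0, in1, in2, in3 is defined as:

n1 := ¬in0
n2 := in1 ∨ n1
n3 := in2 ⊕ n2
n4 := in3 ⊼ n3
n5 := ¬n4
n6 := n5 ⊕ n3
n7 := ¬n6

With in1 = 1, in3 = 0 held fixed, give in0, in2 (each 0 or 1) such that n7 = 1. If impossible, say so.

n7 = ¬n6 must be 1, so n6 = 0.
n6 = n5 ⊕ n3 must be 0, so n5 and n3 are equal.
Check with in1 = 1, in3 = 0 and in0=0, in2=1:
n1 = ¬in0 = ¬0 = 1
n2 = in1 ∨ n1 = 1 ∨ 1 = 1
n3 = in2 ⊕ n2 = 1 ⊕ 1 = 0
n4 = in3 ⊼ n3 = 0 ⊼ 0 = 1
n5 = ¬n4 = ¬1 = 0
n6 = n5 ⊕ n3 = 0 ⊕ 0 = 0
n7 = ¬n6 = ¬0 = 1
So n7 = 1.

in0=0, in2=1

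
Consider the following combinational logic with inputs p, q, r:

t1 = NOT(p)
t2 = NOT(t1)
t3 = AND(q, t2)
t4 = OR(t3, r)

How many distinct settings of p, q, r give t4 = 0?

3

t4 = OR(t3, r) must be 0, so both t3 = 0 and r = 0.
t3 = AND(q, t2) must be 0, so at least one of q, t2 is 0.
Satisfying assignments:
  p=0, q=0, r=0
  p=0, q=1, r=0
  p=1, q=0, r=0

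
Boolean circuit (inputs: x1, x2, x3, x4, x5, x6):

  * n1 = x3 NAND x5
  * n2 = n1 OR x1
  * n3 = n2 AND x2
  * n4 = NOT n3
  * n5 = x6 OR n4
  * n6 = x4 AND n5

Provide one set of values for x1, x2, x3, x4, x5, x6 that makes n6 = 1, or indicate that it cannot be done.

Check with x1=0 x2=1 x3=0 x4=1 x5=1 x6=1:
n1 = x3 NAND x5 = 0 NAND 1 = 1
n2 = n1 OR x1 = 1 OR 0 = 1
n3 = n2 AND x2 = 1 AND 1 = 1
n4 = NOT n3 = NOT 1 = 0
n5 = x6 OR n4 = 1 OR 0 = 1
n6 = x4 AND n5 = 1 AND 1 = 1
So n6 = 1 as required.

x1=0 x2=1 x3=0 x4=1 x5=1 x6=1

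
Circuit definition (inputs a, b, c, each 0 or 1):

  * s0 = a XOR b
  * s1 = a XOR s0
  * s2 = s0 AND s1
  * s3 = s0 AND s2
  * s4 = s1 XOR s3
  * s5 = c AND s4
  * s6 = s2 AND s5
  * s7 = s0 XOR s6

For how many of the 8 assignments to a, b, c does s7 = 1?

4

s7 = s0 XOR s6 must be 1, so s0 and s6 differ.
Satisfying assignments:
  a=0, b=1, c=0
  a=0, b=1, c=1
  a=1, b=0, c=0
  a=1, b=0, c=1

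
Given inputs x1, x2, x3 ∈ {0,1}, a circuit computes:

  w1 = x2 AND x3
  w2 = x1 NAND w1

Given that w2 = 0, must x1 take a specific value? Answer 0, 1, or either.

w2 = x1 NAND w1 must be 0, so both x1 = 1 and w1 = 1.
Every assignment with w2 = 0 has x1 = 1; there are 1 such assignment(s).
  x1=1, x2=1, x3=1

1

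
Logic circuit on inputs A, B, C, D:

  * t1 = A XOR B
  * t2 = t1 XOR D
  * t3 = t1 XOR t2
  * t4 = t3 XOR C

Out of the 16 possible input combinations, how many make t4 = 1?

8

t4 = t3 XOR C must be 1, so t3 and C differ.
Enumerating the 16 input combinations, 8 give t4 = 1 and 8 give t4 = 0.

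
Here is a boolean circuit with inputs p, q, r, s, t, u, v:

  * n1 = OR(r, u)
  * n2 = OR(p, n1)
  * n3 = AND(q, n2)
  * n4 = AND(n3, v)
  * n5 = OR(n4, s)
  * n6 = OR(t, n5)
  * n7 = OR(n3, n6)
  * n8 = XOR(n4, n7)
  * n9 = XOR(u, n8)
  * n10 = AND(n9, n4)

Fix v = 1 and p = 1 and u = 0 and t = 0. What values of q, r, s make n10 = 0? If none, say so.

n10 = AND(n9, n4) must be 0, so at least one of n9, n4 is 0.
Check with v = 1 and p = 1 and u = 0 and t = 0 and q=1, r=0, s=0:
n1 = OR(r, u) = OR(0, 0) = 0
n2 = OR(p, n1) = OR(1, 0) = 1
n3 = AND(q, n2) = AND(1, 1) = 1
n4 = AND(n3, v) = AND(1, 1) = 1
n5 = OR(n4, s) = OR(1, 0) = 1
n6 = OR(t, n5) = OR(0, 1) = 1
n7 = OR(n3, n6) = OR(1, 1) = 1
n8 = XOR(n4, n7) = XOR(1, 1) = 0
n9 = XOR(u, n8) = XOR(0, 0) = 0
n10 = AND(n9, n4) = AND(0, 1) = 0
So n10 = 0.

q=1, r=0, s=0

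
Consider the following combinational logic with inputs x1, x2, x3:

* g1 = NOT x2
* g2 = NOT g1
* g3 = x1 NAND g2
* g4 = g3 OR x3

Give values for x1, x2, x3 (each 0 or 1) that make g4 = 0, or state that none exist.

x1=1, x2=1, x3=0

Check with x1=1, x2=1, x3=0:
g1 = NOT x2 = NOT 1 = 0
g2 = NOT g1 = NOT 0 = 1
g3 = x1 NAND g2 = 1 NAND 1 = 0
g4 = g3 OR x3 = 0 OR 0 = 0
So g4 = 0 as required.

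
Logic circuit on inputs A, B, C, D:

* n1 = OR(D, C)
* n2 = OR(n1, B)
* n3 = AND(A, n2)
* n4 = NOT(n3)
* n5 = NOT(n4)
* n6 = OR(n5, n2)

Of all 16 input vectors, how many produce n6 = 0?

2

n6 = OR(n5, n2) must be 0, so both n5 = 0 and n2 = 0.
Satisfying assignments:
  A=0, B=0, C=0, D=0
  A=1, B=0, C=0, D=0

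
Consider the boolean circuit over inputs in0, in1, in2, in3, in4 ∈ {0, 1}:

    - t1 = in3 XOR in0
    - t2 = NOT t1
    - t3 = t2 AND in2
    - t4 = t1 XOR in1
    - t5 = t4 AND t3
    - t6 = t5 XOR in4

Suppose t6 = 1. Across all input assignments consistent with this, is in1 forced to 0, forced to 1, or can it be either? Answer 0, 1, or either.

either

Both values of in1 occur among assignments with t6 = 1:
  in1=0: in0=0, in1=0, in2=0, in3=0, in4=1
  in1=1: in0=0, in1=1, in2=0, in3=0, in4=1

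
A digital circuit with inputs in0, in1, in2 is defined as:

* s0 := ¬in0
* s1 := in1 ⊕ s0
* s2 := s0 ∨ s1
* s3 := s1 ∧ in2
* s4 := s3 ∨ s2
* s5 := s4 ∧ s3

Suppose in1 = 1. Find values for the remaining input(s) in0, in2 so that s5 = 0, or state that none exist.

in0=1 in2=0

Check with in1 = 1 and in0=1, in2=0:
s0 = ¬in0 = ¬1 = 0
s1 = in1 ⊕ s0 = 1 ⊕ 0 = 1
s2 = s0 ∨ s1 = 0 ∨ 1 = 1
s3 = s1 ∧ in2 = 1 ∧ 0 = 0
s4 = s3 ∨ s2 = 0 ∨ 1 = 1
s5 = s4 ∧ s3 = 1 ∧ 0 = 0
So s5 = 0.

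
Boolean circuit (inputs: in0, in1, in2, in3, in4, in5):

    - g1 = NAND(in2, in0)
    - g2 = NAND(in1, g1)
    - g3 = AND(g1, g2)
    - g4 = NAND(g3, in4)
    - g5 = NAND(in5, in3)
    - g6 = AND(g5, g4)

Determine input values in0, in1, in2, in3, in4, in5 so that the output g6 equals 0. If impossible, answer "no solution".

Check with in0=1, in1=1, in2=0, in3=1, in4=1, in5=1:
g1 = NAND(in2, in0) = NAND(0, 1) = 1
g2 = NAND(in1, g1) = NAND(1, 1) = 0
g3 = AND(g1, g2) = AND(1, 0) = 0
g4 = NAND(g3, in4) = NAND(0, 1) = 1
g5 = NAND(in5, in3) = NAND(1, 1) = 0
g6 = AND(g5, g4) = AND(0, 1) = 0
So g6 = 0 as required.

in0=1, in1=1, in2=0, in3=1, in4=1, in5=1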